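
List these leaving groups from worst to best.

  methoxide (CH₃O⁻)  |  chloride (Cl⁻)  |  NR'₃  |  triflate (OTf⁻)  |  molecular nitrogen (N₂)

A good leaving group is a weak base: the lower the pKₐ of its conjugate acid, the more readily it departs.
molecular nitrogen (N₂): no meaningful conjugate acid; N₂ departs as an exceptionally stable neutral molecule
triflate (OTf⁻): pKₐ(CF₃SO₃H (triflic acid)) ≈ -14
chloride (Cl⁻): pKₐ(HCl) ≈ -7
NR'₃: pKₐ(R'₃NH⁺) ≈ 10.7
methoxide (CH₃O⁻): pKₐ(CH₃OH) ≈ 15.5
Reversing gives the worst-to-best order requested.

methoxide (CH₃O⁻) < NR'₃ < chloride (Cl⁻) < triflate (OTf⁻) < molecular nitrogen (N₂)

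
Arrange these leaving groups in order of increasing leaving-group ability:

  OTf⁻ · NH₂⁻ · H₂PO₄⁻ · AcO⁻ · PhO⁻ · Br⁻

OTf⁻: pKₐ(CF₃SO₃H (triflic acid)) ≈ -14 — charge spread over three oxygens and a CF₃ group; the premier leaving group in synthesis
Br⁻: pKₐ(HBr) ≈ -9
H₂PO₄⁻: pKₐ(H₃PO₄) ≈ 2.1 — moderate base; biological leaving group after further activation
AcO⁻: pKₐ(CH₃COOH) ≈ 4.8
PhO⁻: pKₐ(C₆H₅OH (phenol)) ≈ 10 — resonance into the ring helps, but still a poor LG
NH₂⁻: pKₐ(NH₃) ≈ 38 — extremely strong base; never a leaving group
Reversing gives the worst-to-best order requested.

NH₂⁻ < PhO⁻ < AcO⁻ < H₂PO₄⁻ < Br⁻ < OTf⁻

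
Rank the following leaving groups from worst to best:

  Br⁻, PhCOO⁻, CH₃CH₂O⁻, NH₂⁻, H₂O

NH₂⁻ < CH₃CH₂O⁻ < PhCOO⁻ < H₂O < Br⁻

A good leaving group is a weak base: the lower the pKₐ of its conjugate acid, the more readily it departs.
Br⁻: pKₐ(HBr) ≈ -9
H₂O: pKₐ(H₃O⁺) ≈ -1.7
PhCOO⁻: pKₐ(C₆H₅COOH) ≈ 4.2
CH₃CH₂O⁻: pKₐ(CH₃CH₂OH) ≈ 16
NH₂⁻: pKₐ(NH₃) ≈ 38 — extremely strong base; never a leaving group
Reversing gives the worst-to-best order requested.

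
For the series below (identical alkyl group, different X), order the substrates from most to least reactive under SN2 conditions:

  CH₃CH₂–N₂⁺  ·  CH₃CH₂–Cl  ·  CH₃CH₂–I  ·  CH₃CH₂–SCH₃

CH₃CH₂–N₂⁺ > CH₃CH₂–I > CH₃CH₂–Cl > CH₃CH₂–SCH₃

Identical carbon frameworks mean the comparison reduces to leaving-group quality.
Rank by basicity of the departing species: weakest base leaves most easily.
CH₃CH₂–N₂⁺ loses N₂: no meaningful conjugate acid; N₂ departs as an exceptionally stable neutral molecule
CH₃CH₂–I loses I⁻: pKₐ(HI) ≈ -10
CH₃CH₂–Cl loses Cl⁻: pKₐ(HCl) ≈ -7
CH₃CH₂–SCH₃ loses RS⁻: pKₐ(RSH (a thiol)) ≈ 10.5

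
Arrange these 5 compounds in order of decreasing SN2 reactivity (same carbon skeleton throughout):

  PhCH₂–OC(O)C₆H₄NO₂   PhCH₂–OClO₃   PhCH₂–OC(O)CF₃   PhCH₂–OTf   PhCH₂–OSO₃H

Identical carbon frameworks mean the comparison reduces to leaving-group quality.
Rank by basicity of the departing species: weakest base leaves most easily.
PhCH₂–OTf loses OTf⁻: pKₐ(CF₃SO₃H (triflic acid)) ≈ -14
PhCH₂–OClO₃ loses ClO₄⁻: pKₐ(HClO₄) ≈ -10
PhCH₂–OSO₃H loses HSO₄⁻: pKₐ(H₂SO₄) ≈ -3
PhCH₂–OC(O)CF₃ loses CF₃COO⁻: pKₐ(CF₃COOH) ≈ 0.2
PhCH₂–OC(O)C₆H₄NO₂ loses p-O₂N–C₆H₄–COO⁻: pKₐ(p-nitrobenzoic acid) ≈ 3.4

PhCH₂–OTf > PhCH₂–OClO₃ > PhCH₂–OSO₃H > PhCH₂–OC(O)CF₃ > PhCH₂–OC(O)C₆H₄NO₂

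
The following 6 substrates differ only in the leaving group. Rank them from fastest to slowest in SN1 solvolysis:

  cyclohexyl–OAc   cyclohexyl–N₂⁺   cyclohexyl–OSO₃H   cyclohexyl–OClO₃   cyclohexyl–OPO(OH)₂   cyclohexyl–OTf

cyclohexyl–N₂⁺ > cyclohexyl–OTf > cyclohexyl–OClO₃ > cyclohexyl–OSO₃H > cyclohexyl–OPO(OH)₂ > cyclohexyl–OAc

With the same alkyl group throughout, only the leaving group differentiates the rates.
A good leaving group is a weak base: the lower the pKₐ of its conjugate acid, the more readily it departs.
cyclohexyl–N₂⁺ loses N₂: no meaningful conjugate acid; N₂ departs as an exceptionally stable neutral molecule
cyclohexyl–OTf loses OTf⁻: pKₐ(CF₃SO₃H (triflic acid)) ≈ -14
cyclohexyl–OClO₃ loses ClO₄⁻: pKₐ(HClO₄) ≈ -10
cyclohexyl–OSO₃H loses HSO₄⁻: pKₐ(H₂SO₄) ≈ -3
cyclohexyl–OPO(OH)₂ loses H₂PO₄⁻: pKₐ(H₃PO₄) ≈ 2.1
cyclohexyl–OAc loses AcO⁻: pKₐ(CH₃COOH) ≈ 4.8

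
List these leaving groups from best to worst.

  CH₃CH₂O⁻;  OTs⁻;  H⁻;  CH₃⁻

OTs⁻ > CH₃CH₂O⁻ > H⁻ > CH₃⁻

A good leaving group is a weak base: the lower the pKₐ of its conjugate acid, the more readily it departs.
OTs⁻: pKₐ(p-CH₃C₆H₄SO₃H (TsOH)) ≈ -2.8
CH₃CH₂O⁻: pKₐ(CH₃CH₂OH) ≈ 16
H⁻: pKₐ(H₂) ≈ 36
CH₃⁻: pKₐ(CH₄) ≈ 48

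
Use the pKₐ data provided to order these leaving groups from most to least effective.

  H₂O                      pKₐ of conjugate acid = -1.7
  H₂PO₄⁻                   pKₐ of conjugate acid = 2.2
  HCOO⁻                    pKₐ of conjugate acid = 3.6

Lower conjugate-acid pKₐ ⇒ weaker base ⇒ better leaving group.
Sorting by the given values: H₂O (-1.7), H₂PO₄⁻ (2.2), HCOO⁻ (3.6).

H₂O > H₂PO₄⁻ > HCOO⁻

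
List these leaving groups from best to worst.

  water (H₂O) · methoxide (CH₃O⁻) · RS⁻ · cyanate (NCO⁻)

water (H₂O): pKₐ(H₃O⁺) ≈ -1.7
cyanate (NCO⁻): pKₐ(HOCN) ≈ 3.5
RS⁻: pKₐ(RSH (a thiol)) ≈ 10.5
methoxide (CH₃O⁻): pKₐ(CH₃OH) ≈ 15.5

water (H₂O) > cyanate (NCO⁻) > RS⁻ > methoxide (CH₃O⁻)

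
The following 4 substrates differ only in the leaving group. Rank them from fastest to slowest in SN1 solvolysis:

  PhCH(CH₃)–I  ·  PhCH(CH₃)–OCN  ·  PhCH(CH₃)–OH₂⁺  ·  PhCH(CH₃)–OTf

PhCH(CH₃)–OTf > PhCH(CH₃)–I > PhCH(CH₃)–OH₂⁺ > PhCH(CH₃)–OCN

Same R in every case — rank the leaving groups.
Rank by basicity of the departing species: weakest base leaves most easily.
PhCH(CH₃)–OTf loses OTf⁻: pKₐ(CF₃SO₃H (triflic acid)) ≈ -14
PhCH(CH₃)–I loses I⁻: pKₐ(HI) ≈ -10
PhCH(CH₃)–OH₂⁺ loses H₂O: pKₐ(H₃O⁺) ≈ -1.7
PhCH(CH₃)–OCN loses NCO⁻: pKₐ(HOCN) ≈ 3.5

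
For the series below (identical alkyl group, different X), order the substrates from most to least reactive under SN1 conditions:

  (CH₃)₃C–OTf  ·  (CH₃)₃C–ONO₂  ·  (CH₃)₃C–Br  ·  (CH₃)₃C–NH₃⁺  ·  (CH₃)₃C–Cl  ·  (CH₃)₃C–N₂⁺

With the same alkyl group throughout, only the leaving group differentiates the rates.
The more stable X⁻ (or X) is on its own — i.e. the weaker a base it is — the better a leaving group it makes.
(CH₃)₃C–N₂⁺ loses N₂: no meaningful conjugate acid; N₂ departs as an exceptionally stable neutral molecule
(CH₃)₃C–OTf loses OTf⁻: pKₐ(CF₃SO₃H (triflic acid)) ≈ -14
(CH₃)₃C–Br loses Br⁻: pKₐ(HBr) ≈ -9
(CH₃)₃C–Cl loses Cl⁻: pKₐ(HCl) ≈ -7
(CH₃)₃C–ONO₂ loses NO₃⁻: pKₐ(HNO₃) ≈ -1.3
(CH₃)₃C–NH₃⁺ loses NH₃: pKₐ(NH₄⁺) ≈ 9.2

(CH₃)₃C–N₂⁺ > (CH₃)₃C–OTf > (CH₃)₃C–Br > (CH₃)₃C–Cl > (CH₃)₃C–ONO₂ > (CH₃)₃C–NH₃⁺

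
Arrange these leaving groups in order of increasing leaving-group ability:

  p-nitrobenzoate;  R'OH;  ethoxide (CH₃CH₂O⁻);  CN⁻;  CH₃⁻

CH₃⁻ < ethoxide (CH₃CH₂O⁻) < CN⁻ < p-nitrobenzoate < R'OH

The more stable X⁻ (or X) is on its own — i.e. the weaker a base it is — the better a leaving group it makes.
R'OH: pKₐ(R'OH₂⁺) ≈ -2.4
p-nitrobenzoate: pKₐ(p-nitrobenzoic acid) ≈ 3.4 — electron-withdrawing nitro group stabilises the carboxylate
CN⁻: pKₐ(HCN) ≈ 9.2 — sp carbon stabilises the charge somewhat, but still a poor LG
ethoxide (CH₃CH₂O⁻): pKₐ(CH₃CH₂OH) ≈ 16 — strong base; alkoxides do not leave unassisted
CH₃⁻: pKₐ(CH₄) ≈ 48 — unstabilised carbanion; the worst conceivable leaving group
Reversing gives the worst-to-best order requested.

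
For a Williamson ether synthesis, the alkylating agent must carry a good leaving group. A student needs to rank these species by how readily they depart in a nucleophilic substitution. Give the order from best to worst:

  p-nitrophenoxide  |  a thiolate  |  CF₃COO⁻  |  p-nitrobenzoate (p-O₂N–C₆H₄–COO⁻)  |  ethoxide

CF₃COO⁻ > p-nitrobenzoate (p-O₂N–C₆H₄–COO⁻) > p-nitrophenoxide > a thiolate > ethoxide

A good leaving group is a weak base: the lower the pKₐ of its conjugate acid, the more readily it departs.
CF₃COO⁻: pKₐ(CF₃COOH) ≈ 0.2
p-nitrobenzoate (p-O₂N–C₆H₄–COO⁻): pKₐ(p-nitrobenzoic acid) ≈ 3.4
p-nitrophenoxide: pKₐ(p-nitrophenol) ≈ 7.2
a thiolate: pKₐ(RSH (a thiol)) ≈ 10.5
ethoxide: pKₐ(CH₃CH₂OH) ≈ 16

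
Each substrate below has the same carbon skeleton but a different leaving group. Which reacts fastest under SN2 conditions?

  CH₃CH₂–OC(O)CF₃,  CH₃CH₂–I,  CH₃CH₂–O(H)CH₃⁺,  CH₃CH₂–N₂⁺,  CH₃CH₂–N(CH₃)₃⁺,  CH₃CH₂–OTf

With the same alkyl group throughout, only the leaving group differentiates the rates.
Leaving-group ability tracks the stability of the departed species; conjugate-acid pKₐ is the usual yardstick (lower pKₐ → better LG).
CH₃CH₂–N₂⁺ loses N₂: no meaningful conjugate acid; N₂ departs as an exceptionally stable neutral molecule
CH₃CH₂–OTf loses OTf⁻: pKₐ(CF₃SO₃H (triflic acid)) ≈ -14
CH₃CH₂–I loses I⁻: pKₐ(HI) ≈ -10
CH₃CH₂–O(H)CH₃⁺ loses R'OH: pKₐ(R'OH₂⁺) ≈ -2.4
CH₃CH₂–OC(O)CF₃ loses CF₃COO⁻: pKₐ(CF₃COOH) ≈ 0.2
CH₃CH₂–N(CH₃)₃⁺ loses NR'₃: pKₐ(R'₃NH⁺) ≈ 10.7

CH₃CH₂–N₂⁺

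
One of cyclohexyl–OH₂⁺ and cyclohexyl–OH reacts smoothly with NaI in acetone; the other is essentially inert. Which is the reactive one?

From cyclohexyl–OH the departing group would be OH⁻ (pKₐ(H₂O) ≈ 15.7). Strong base; essentially never leaves without prior activation.
From cyclohexyl–OH₂⁺ the leaving group is H₂O (pKₐ(H₃O⁺) ≈ -1.7). Neutral; leaves from a protonated alcohol (R–OH₂⁺).
(In practice cyclohexyl–OH₂⁺ is made from cyclohexyl–OH by protonation with strong acid, converting the leaving group from hydroxide to neutral water.)

cyclohexyl–OH₂⁺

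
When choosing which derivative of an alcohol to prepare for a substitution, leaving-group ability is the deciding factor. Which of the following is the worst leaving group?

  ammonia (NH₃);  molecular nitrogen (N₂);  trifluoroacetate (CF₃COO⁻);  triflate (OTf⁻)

The more stable X⁻ (or X) is on its own — i.e. the weaker a base it is — the better a leaving group it makes.
molecular nitrogen (N₂): no meaningful conjugate acid; N₂ departs as an exceptionally stable neutral molecule
triflate (OTf⁻): pKₐ(CF₃SO₃H (triflic acid)) ≈ -14
trifluoroacetate (CF₃COO⁻): pKₐ(CF₃COOH) ≈ 0.2
ammonia (NH₃): pKₐ(NH₄⁺) ≈ 9.2

ammonia (NH₃)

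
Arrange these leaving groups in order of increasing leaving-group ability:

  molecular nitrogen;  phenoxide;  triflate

phenoxide < triflate < molecular nitrogen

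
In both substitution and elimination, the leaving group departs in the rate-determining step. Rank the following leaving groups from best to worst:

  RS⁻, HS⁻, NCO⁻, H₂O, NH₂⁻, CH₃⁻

Rank by basicity of the departing species: weakest base leaves most easily.
H₂O: pKₐ(H₃O⁺) ≈ -1.7 — neutral; leaves from a protonated alcohol (R–OH₂⁺)
NCO⁻: pKₐ(HOCN) ≈ 3.5 — resonance between N and O
HS⁻: pKₐ(H₂S) ≈ 7 — larger and more polarisable than the oxygen analogue
RS⁻: pKₐ(RSH (a thiol)) ≈ 10.5
NH₂⁻: pKₐ(NH₃) ≈ 38 — extremely strong base; never a leaving group
CH₃⁻: pKₐ(CH₄) ≈ 48

H₂O > NCO⁻ > HS⁻ > RS⁻ > NH₂⁻ > CH₃⁻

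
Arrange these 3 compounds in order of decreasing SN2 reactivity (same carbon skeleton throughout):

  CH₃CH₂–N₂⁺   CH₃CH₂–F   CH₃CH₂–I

CH₃CH₂–N₂⁺ > CH₃CH₂–I > CH₃CH₂–F

With the same alkyl group throughout, only the leaving group differentiates the rates.
Rank by basicity of the departing species: weakest base leaves most easily.
CH₃CH₂–N₂⁺ loses N₂: no meaningful conjugate acid; N₂ departs as an exceptionally stable neutral molecule
CH₃CH₂–I loses I⁻: pKₐ(HI) ≈ -10
CH₃CH₂–F loses F⁻: pKₐ(HF) ≈ 3.2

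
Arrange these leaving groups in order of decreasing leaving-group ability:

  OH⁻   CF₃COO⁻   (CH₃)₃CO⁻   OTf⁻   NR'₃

OTf⁻: pKₐ(CF₃SO₃H (triflic acid)) ≈ -14 — charge spread over three oxygens and a CF₃ group; the premier leaving group in synthesis
CF₃COO⁻: pKₐ(CF₃COOH) ≈ 0.2 — strongly electron-withdrawing CF₃ stabilises the carboxylate
NR'₃: pKₐ(R'₃NH⁺) ≈ 10.7
OH⁻: pKₐ(H₂O) ≈ 15.7 — strong base; essentially never leaves without prior activation
(CH₃)₃CO⁻: pKₐ(t-BuOH) ≈ 18

OTf⁻ > CF₃COO⁻ > NR'₃ > OH⁻ > (CH₃)₃CO⁻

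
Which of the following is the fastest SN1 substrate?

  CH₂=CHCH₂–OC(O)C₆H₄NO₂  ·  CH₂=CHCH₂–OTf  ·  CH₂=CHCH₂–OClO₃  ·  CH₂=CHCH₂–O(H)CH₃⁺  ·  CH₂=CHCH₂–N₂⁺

CH₂=CHCH₂–N₂⁺

With the same alkyl group throughout, only the leaving group differentiates the rates.
Leaving-group ability tracks the stability of the departed species; conjugate-acid pKₐ is the usual yardstick (lower pKₐ → better LG).
CH₂=CHCH₂–N₂⁺ loses N₂: no meaningful conjugate acid; N₂ departs as an exceptionally stable neutral molecule
CH₂=CHCH₂–OTf loses OTf⁻: pKₐ(CF₃SO₃H (triflic acid)) ≈ -14
CH₂=CHCH₂–OClO₃ loses ClO₄⁻: pKₐ(HClO₄) ≈ -10
CH₂=CHCH₂–O(H)CH₃⁺ loses R'OH: pKₐ(R'OH₂⁺) ≈ -2.4
CH₂=CHCH₂–OC(O)C₆H₄NO₂ loses p-O₂N–C₆H₄–COO⁻: pKₐ(p-nitrobenzoic acid) ≈ 3.4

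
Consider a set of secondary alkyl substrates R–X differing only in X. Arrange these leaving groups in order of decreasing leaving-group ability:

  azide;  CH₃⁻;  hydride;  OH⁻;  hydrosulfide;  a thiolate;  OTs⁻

OTs⁻: pKₐ(p-CH₃C₆H₄SO₃H (TsOH)) ≈ -2.8
azide: pKₐ(HN₃) ≈ 4.7
hydrosulfide: pKₐ(H₂S) ≈ 7
a thiolate: pKₐ(RSH (a thiol)) ≈ 10.5
OH⁻: pKₐ(H₂O) ≈ 15.7
hydride: pKₐ(H₂) ≈ 36
CH₃⁻: pKₐ(CH₄) ≈ 48

OTs⁻ > azide > hydrosulfide > a thiolate > OH⁻ > hydride > CH₃⁻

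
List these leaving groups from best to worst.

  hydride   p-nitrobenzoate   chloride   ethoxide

chloride: pKₐ(HCl) ≈ -7
p-nitrobenzoate: pKₐ(p-nitrobenzoic acid) ≈ 3.4
ethoxide: pKₐ(CH₃CH₂OH) ≈ 16
hydride: pKₐ(H₂) ≈ 36

chloride > p-nitrobenzoate > ethoxide > hydride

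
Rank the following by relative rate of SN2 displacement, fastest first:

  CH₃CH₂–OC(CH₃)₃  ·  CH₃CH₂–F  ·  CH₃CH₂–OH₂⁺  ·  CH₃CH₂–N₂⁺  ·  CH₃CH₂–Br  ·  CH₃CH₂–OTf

The skeletons are identical, so relative rate is governed entirely by leaving-group ability.
The more stable X⁻ (or X) is on its own — i.e. the weaker a base it is — the better a leaving group it makes.
CH₃CH₂–N₂⁺ loses N₂: no meaningful conjugate acid; N₂ departs as an exceptionally stable neutral molecule
CH₃CH₂–OTf loses OTf⁻: pKₐ(CF₃SO₃H (triflic acid)) ≈ -14
CH₃CH₂–Br loses Br⁻: pKₐ(HBr) ≈ -9
CH₃CH₂–OH₂⁺ loses H₂O: pKₐ(H₃O⁺) ≈ -1.7
CH₃CH₂–F loses F⁻: pKₐ(HF) ≈ 3.2
CH₃CH₂–OC(CH₃)₃ loses (CH₃)₃CO⁻: pKₐ(t-BuOH) ≈ 18

CH₃CH₂–N₂⁺ > CH₃CH₂–OTf > CH₃CH₂–Br > CH₃CH₂–OH₂⁺ > CH₃CH₂–F > CH₃CH₂–OC(CH₃)₃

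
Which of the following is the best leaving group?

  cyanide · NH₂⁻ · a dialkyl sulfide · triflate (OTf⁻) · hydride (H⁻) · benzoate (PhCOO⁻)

A good leaving group is a weak base: the lower the pKₐ of its conjugate acid, the more readily it departs.
triflate (OTf⁻): pKₐ(CF₃SO₃H (triflic acid)) ≈ -14
a dialkyl sulfide: pKₐ(R'₂SH⁺) ≈ -7
benzoate (PhCOO⁻): pKₐ(C₆H₅COOH) ≈ 4.2
cyanide: pKₐ(HCN) ≈ 9.2
hydride (H⁻): pKₐ(H₂) ≈ 36
NH₂⁻: pKₐ(NH₃) ≈ 38

triflate (OTf⁻)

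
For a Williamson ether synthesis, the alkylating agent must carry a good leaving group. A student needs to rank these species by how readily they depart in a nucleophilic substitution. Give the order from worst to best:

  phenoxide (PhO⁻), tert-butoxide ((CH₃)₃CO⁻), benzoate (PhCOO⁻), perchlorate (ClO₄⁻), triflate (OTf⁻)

Rank by basicity of the departing species: weakest base leaves most easily.
triflate (OTf⁻): pKₐ(CF₃SO₃H (triflic acid)) ≈ -14
perchlorate (ClO₄⁻): pKₐ(HClO₄) ≈ -10
benzoate (PhCOO⁻): pKₐ(C₆H₅COOH) ≈ 4.2 — aryl carboxylate
phenoxide (PhO⁻): pKₐ(C₆H₅OH (phenol)) ≈ 10 — resonance into the ring helps, but still a poor LG
tert-butoxide ((CH₃)₃CO⁻): pKₐ(t-BuOH) ≈ 18 — bulky, strongly basic alkoxide
The question asks for worst first, so the sequence is read in increasing leaving-group ability.

tert-butoxide ((CH₃)₃CO⁻) < phenoxide (PhO⁻) < benzoate (PhCOO⁻) < perchlorate (ClO₄⁻) < triflate (OTf⁻)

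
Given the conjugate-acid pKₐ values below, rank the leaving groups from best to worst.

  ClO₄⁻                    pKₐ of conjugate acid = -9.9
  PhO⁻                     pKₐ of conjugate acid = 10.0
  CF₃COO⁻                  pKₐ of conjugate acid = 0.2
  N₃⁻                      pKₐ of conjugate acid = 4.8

Lower conjugate-acid pKₐ ⇒ weaker base ⇒ better leaving group.
Sorting by the given values: ClO₄⁻ (-9.9), CF₃COO⁻ (0.2), N₃⁻ (4.8), PhO⁻ (10.0).

ClO₄⁻ > CF₃COO⁻ > N₃⁻ > PhO⁻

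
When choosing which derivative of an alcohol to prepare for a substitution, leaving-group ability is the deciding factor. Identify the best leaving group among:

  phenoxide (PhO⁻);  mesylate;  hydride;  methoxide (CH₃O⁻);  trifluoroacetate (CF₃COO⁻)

mesylate

A good leaving group is a weak base: the lower the pKₐ of its conjugate acid, the more readily it departs.
mesylate: pKₐ(CH₃SO₃H (MsOH)) ≈ -1.9
trifluoroacetate (CF₃COO⁻): pKₐ(CF₃COOH) ≈ 0.2
phenoxide (PhO⁻): pKₐ(C₆H₅OH (phenol)) ≈ 10
methoxide (CH₃O⁻): pKₐ(CH₃OH) ≈ 15.5
hydride: pKₐ(H₂) ≈ 36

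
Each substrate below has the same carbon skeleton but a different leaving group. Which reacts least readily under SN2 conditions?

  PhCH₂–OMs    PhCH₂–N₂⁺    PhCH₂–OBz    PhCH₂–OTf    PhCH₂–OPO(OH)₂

Same R in every case — rank the leaving groups.
Rank by basicity of the departing species: weakest base leaves most easily.
PhCH₂–N₂⁺ loses N₂: no meaningful conjugate acid; N₂ departs as an exceptionally stable neutral molecule
PhCH₂–OTf loses OTf⁻: pKₐ(CF₃SO₃H (triflic acid)) ≈ -14
PhCH₂–OMs loses OMs⁻: pKₐ(CH₃SO₃H (MsOH)) ≈ -1.9
PhCH₂–OPO(OH)₂ loses H₂PO₄⁻: pKₐ(H₃PO₄) ≈ 2.1
PhCH₂–OBz loses PhCOO⁻: pKₐ(C₆H₅COOH) ≈ 4.2

PhCH₂–OBz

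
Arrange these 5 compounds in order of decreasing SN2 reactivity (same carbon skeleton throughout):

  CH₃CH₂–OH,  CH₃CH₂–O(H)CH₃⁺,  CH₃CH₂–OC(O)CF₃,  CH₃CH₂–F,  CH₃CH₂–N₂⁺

CH₃CH₂–N₂⁺ > CH₃CH₂–O(H)CH₃⁺ > CH₃CH₂–OC(O)CF₃ > CH₃CH₂–F > CH₃CH₂–OH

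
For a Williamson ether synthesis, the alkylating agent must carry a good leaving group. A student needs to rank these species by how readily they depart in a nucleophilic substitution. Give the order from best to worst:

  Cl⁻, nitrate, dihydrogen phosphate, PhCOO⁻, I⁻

I⁻ > Cl⁻ > nitrate > dihydrogen phosphate > PhCOO⁻

A good leaving group is a weak base: the lower the pKₐ of its conjugate acid, the more readily it departs.
I⁻: pKₐ(HI) ≈ -10
Cl⁻: pKₐ(HCl) ≈ -7
nitrate: pKₐ(HNO₃) ≈ -1.3
dihydrogen phosphate: pKₐ(H₃PO₄) ≈ 2.1
PhCOO⁻: pKₐ(C₆H₅COOH) ≈ 4.2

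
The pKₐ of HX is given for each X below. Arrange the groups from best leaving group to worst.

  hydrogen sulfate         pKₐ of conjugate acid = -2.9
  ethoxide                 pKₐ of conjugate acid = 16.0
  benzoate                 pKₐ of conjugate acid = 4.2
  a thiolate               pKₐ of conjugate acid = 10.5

hydrogen sulfate > benzoate > a thiolate > ethoxide

Lower conjugate-acid pKₐ ⇒ weaker base ⇒ better leaving group.
Sorting by the given values: hydrogen sulfate (-2.9), benzoate (4.2), a thiolate (10.5), ethoxide (16.0).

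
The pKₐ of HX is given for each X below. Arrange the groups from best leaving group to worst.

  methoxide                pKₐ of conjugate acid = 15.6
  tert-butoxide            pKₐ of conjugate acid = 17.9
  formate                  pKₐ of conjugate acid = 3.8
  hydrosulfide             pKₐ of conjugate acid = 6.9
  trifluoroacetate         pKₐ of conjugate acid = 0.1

trifluoroacetate > formate > hydrosulfide > methoxide > tert-butoxide

Lower conjugate-acid pKₐ ⇒ weaker base ⇒ better leaving group.
Sorting by the given values: trifluoroacetate (0.1), formate (3.8), hydrosulfide (6.9), methoxide (15.6), tert-butoxide (17.9).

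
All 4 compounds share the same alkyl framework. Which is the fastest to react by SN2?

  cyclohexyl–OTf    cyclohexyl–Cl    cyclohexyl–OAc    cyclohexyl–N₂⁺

cyclohexyl–N₂⁺

Identical carbon frameworks mean the comparison reduces to leaving-group quality.
Rank by basicity of the departing species: weakest base leaves most easily.
cyclohexyl–N₂⁺ loses N₂: no meaningful conjugate acid; N₂ departs as an exceptionally stable neutral molecule
cyclohexyl–OTf loses OTf⁻: pKₐ(CF₃SO₃H (triflic acid)) ≈ -14
cyclohexyl–Cl loses Cl⁻: pKₐ(HCl) ≈ -7
cyclohexyl–OAc loses AcO⁻: pKₐ(CH₃COOH) ≈ 4.8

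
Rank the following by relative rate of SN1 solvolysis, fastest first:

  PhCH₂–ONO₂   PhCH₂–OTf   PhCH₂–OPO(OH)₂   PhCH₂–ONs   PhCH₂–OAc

With the same alkyl group throughout, only the leaving group differentiates the rates.
The more stable X⁻ (or X) is on its own — i.e. the weaker a base it is — the better a leaving group it makes.
PhCH₂–OTf loses OTf⁻: pKₐ(CF₃SO₃H (triflic acid)) ≈ -14
PhCH₂–ONs loses ONs⁻: pKₐ(p-O₂NC₆H₄SO₃H) ≈ -3.5
PhCH₂–ONO₂ loses NO₃⁻: pKₐ(HNO₃) ≈ -1.3
PhCH₂–OPO(OH)₂ loses H₂PO₄⁻: pKₐ(H₃PO₄) ≈ 2.1
PhCH₂–OAc loses AcO⁻: pKₐ(CH₃COOH) ≈ 4.8

PhCH₂–OTf > PhCH₂–ONs > PhCH₂–ONO₂ > PhCH₂–OPO(OH)₂ > PhCH₂–OAc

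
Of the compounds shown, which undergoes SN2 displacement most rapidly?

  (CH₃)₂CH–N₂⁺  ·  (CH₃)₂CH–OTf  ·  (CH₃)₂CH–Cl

Identical carbon frameworks mean the comparison reduces to leaving-group quality.
The more stable X⁻ (or X) is on its own — i.e. the weaker a base it is — the better a leaving group it makes.
(CH₃)₂CH–N₂⁺ loses N₂: no meaningful conjugate acid; N₂ departs as an exceptionally stable neutral molecule
(CH₃)₂CH–OTf loses OTf⁻: pKₐ(CF₃SO₃H (triflic acid)) ≈ -14
(CH₃)₂CH–Cl loses Cl⁻: pKₐ(HCl) ≈ -7

(CH₃)₂CH–N₂⁺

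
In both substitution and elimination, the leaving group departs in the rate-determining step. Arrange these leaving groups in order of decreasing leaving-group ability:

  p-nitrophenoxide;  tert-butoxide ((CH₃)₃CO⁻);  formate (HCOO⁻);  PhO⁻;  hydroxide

Leaving-group ability tracks the stability of the departed species; conjugate-acid pKₐ is the usual yardstick (lower pKₐ → better LG).
formate (HCOO⁻): pKₐ(HCOOH) ≈ 3.8
p-nitrophenoxide: pKₐ(p-nitrophenol) ≈ 7.2
PhO⁻: pKₐ(C₆H₅OH (phenol)) ≈ 10
hydroxide: pKₐ(H₂O) ≈ 15.7
tert-butoxide ((CH₃)₃CO⁻): pKₐ(t-BuOH) ≈ 18

formate (HCOO⁻) > p-nitrophenoxide > PhO⁻ > hydroxide > tert-butoxide ((CH₃)₃CO⁻)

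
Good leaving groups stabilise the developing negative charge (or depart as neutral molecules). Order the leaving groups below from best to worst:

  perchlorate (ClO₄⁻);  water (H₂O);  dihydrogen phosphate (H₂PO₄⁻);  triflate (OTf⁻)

A good leaving group is a weak base: the lower the pKₐ of its conjugate acid, the more readily it departs.
triflate (OTf⁻): pKₐ(CF₃SO₃H (triflic acid)) ≈ -14 — charge spread over three oxygens and a CF₃ group; the premier leaving group in synthesis
perchlorate (ClO₄⁻): pKₐ(HClO₄) ≈ -10 — extremely weak base; rarely used for safety reasons
water (H₂O): pKₐ(H₃O⁺) ≈ -1.7
dihydrogen phosphate (H₂PO₄⁻): pKₐ(H₃PO₄) ≈ 2.1 — moderate base; biological leaving group after further activation

triflate (OTf⁻) > perchlorate (ClO₄⁻) > water (H₂O) > dihydrogen phosphate (H₂PO₄⁻)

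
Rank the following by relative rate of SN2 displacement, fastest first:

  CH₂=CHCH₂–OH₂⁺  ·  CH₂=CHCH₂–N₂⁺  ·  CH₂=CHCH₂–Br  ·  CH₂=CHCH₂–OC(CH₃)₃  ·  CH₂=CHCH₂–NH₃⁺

With the same alkyl group throughout, only the leaving group differentiates the rates.
Rank by basicity of the departing species: weakest base leaves most easily.
CH₂=CHCH₂–N₂⁺ loses N₂: no meaningful conjugate acid; N₂ departs as an exceptionally stable neutral molecule
CH₂=CHCH₂–Br loses Br⁻: pKₐ(HBr) ≈ -9
CH₂=CHCH₂–OH₂⁺ loses H₂O: pKₐ(H₃O⁺) ≈ -1.7
CH₂=CHCH₂–NH₃⁺ loses NH₃: pKₐ(NH₄⁺) ≈ 9.2
CH₂=CHCH₂–OC(CH₃)₃ loses (CH₃)₃CO⁻: pKₐ(t-BuOH) ≈ 18

CH₂=CHCH₂–N₂⁺ > CH₂=CHCH₂–Br > CH₂=CHCH₂–OH₂⁺ > CH₂=CHCH₂–NH₃⁺ > CH₂=CHCH₂–OC(CH₃)₃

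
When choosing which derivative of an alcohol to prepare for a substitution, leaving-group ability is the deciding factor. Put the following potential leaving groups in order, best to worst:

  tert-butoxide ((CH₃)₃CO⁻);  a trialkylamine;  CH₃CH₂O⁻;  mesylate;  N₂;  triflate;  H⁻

N₂ > triflate > mesylate > a trialkylamine > CH₃CH₂O⁻ > tert-butoxide ((CH₃)₃CO⁻) > H⁻

Rank by basicity of the departing species: weakest base leaves most easily.
N₂: no meaningful conjugate acid; N₂ departs as an exceptionally stable neutral molecule
triflate: pKₐ(CF₃SO₃H (triflic acid)) ≈ -14
mesylate: pKₐ(CH₃SO₃H (MsOH)) ≈ -1.9
a trialkylamine: pKₐ(R'₃NH⁺) ≈ 10.7
CH₃CH₂O⁻: pKₐ(CH₃CH₂OH) ≈ 16
tert-butoxide ((CH₃)₃CO⁻): pKₐ(t-BuOH) ≈ 18
H⁻: pKₐ(H₂) ≈ 36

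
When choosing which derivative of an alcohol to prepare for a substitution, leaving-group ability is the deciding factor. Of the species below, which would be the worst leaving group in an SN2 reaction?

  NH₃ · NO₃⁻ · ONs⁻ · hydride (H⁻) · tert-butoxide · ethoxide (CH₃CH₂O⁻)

hydride (H⁻)

The more stable X⁻ (or X) is on its own — i.e. the weaker a base it is — the better a leaving group it makes.
ONs⁻: pKₐ(p-O₂NC₆H₄SO₃H) ≈ -3.5
NO₃⁻: pKₐ(HNO₃) ≈ -1.3
NH₃: pKₐ(NH₄⁺) ≈ 9.2
ethoxide (CH₃CH₂O⁻): pKₐ(CH₃CH₂OH) ≈ 16
tert-butoxide: pKₐ(t-BuOH) ≈ 18
hydride (H⁻): pKₐ(H₂) ≈ 36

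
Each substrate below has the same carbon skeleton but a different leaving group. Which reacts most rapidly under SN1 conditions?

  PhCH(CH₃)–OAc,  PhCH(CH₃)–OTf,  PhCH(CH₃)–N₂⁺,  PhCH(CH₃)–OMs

PhCH(CH₃)–N₂⁺

With the same alkyl group throughout, only the leaving group differentiates the rates.
Leaving-group ability tracks the stability of the departed species; conjugate-acid pKₐ is the usual yardstick (lower pKₐ → better LG).
PhCH(CH₃)–N₂⁺ loses N₂: no meaningful conjugate acid; N₂ departs as an exceptionally stable neutral molecule
PhCH(CH₃)–OTf loses OTf⁻: pKₐ(CF₃SO₃H (triflic acid)) ≈ -14
PhCH(CH₃)–OMs loses OMs⁻: pKₐ(CH₃SO₃H (MsOH)) ≈ -1.9
PhCH(CH₃)–OAc loses AcO⁻: pKₐ(CH₃COOH) ≈ 4.8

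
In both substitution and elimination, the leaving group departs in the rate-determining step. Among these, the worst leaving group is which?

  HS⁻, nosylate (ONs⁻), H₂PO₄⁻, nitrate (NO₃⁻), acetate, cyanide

The more stable X⁻ (or X) is on its own — i.e. the weaker a base it is — the better a leaving group it makes.
nosylate (ONs⁻): pKₐ(p-O₂NC₆H₄SO₃H) ≈ -3.5
nitrate (NO₃⁻): pKₐ(HNO₃) ≈ -1.3
H₂PO₄⁻: pKₐ(H₃PO₄) ≈ 2.1
acetate: pKₐ(CH₃COOH) ≈ 4.8
HS⁻: pKₐ(H₂S) ≈ 7
cyanide: pKₐ(HCN) ≈ 9.2

cyanide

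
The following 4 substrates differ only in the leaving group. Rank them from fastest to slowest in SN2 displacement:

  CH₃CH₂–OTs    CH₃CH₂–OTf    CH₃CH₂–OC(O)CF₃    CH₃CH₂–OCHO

CH₃CH₂–OTf > CH₃CH₂–OTs > CH₃CH₂–OC(O)CF₃ > CH₃CH₂–OCHO

The skeletons are identical, so relative rate is governed entirely by leaving-group ability.
Leaving-group ability tracks the stability of the departed species; conjugate-acid pKₐ is the usual yardstick (lower pKₐ → better LG).
CH₃CH₂–OTf loses OTf⁻: pKₐ(CF₃SO₃H (triflic acid)) ≈ -14
CH₃CH₂–OTs loses OTs⁻: pKₐ(p-CH₃C₆H₄SO₃H (TsOH)) ≈ -2.8
CH₃CH₂–OC(O)CF₃ loses CF₃COO⁻: pKₐ(CF₃COOH) ≈ 0.2
CH₃CH₂–OCHO loses HCOO⁻: pKₐ(HCOOH) ≈ 3.8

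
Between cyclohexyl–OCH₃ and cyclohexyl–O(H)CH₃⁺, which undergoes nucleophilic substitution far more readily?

cyclohexyl–O(H)CH₃⁺

From cyclohexyl–OCH₃ the departing group would be CH₃O⁻ (pKₐ(CH₃OH) ≈ 15.5). Strong base; alkoxides do not leave unassisted.
From cyclohexyl–O(H)CH₃⁺ the leaving group is R'OH (pKₐ(R'OH₂⁺) ≈ -2.4). Neutral; leaves from a protonated ether (an oxonium ion, R–O(H)R'⁺).
(In practice cyclohexyl–O(H)CH₃⁺ is made from cyclohexyl–OCH₃ by protonation with concentrated HI, allowing neutral methanol, rather than methoxide, to depart.)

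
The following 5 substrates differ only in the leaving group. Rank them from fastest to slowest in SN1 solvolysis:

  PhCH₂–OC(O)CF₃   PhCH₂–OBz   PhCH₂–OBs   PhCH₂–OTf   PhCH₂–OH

The skeletons are identical, so relative rate is governed entirely by leaving-group ability.
Rank by basicity of the departing species: weakest base leaves most easily.
PhCH₂–OTf loses OTf⁻: pKₐ(CF₃SO₃H (triflic acid)) ≈ -14
PhCH₂–OBs loses OBs⁻: pKₐ(p-BrC₆H₄SO₃H) ≈ -2.8
PhCH₂–OC(O)CF₃ loses CF₃COO⁻: pKₐ(CF₃COOH) ≈ 0.2
PhCH₂–OBz loses PhCOO⁻: pKₐ(C₆H₅COOH) ≈ 4.2
PhCH₂–OH loses OH⁻: pKₐ(H₂O) ≈ 15.7

PhCH₂–OTf > PhCH₂–OBs > PhCH₂–OC(O)CF₃ > PhCH₂–OBz > PhCH₂–OH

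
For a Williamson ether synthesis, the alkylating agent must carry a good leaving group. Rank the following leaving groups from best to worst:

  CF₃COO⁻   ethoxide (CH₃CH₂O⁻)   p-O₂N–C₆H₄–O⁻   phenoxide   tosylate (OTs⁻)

The more stable X⁻ (or X) is on its own — i.e. the weaker a base it is — the better a leaving group it makes.
tosylate (OTs⁻): pKₐ(p-CH₃C₆H₄SO₃H (TsOH)) ≈ -2.8
CF₃COO⁻: pKₐ(CF₃COOH) ≈ 0.2
p-O₂N–C₆H₄–O⁻: pKₐ(p-nitrophenol) ≈ 7.2
phenoxide: pKₐ(C₆H₅OH (phenol)) ≈ 10
ethoxide (CH₃CH₂O⁻): pKₐ(CH₃CH₂OH) ≈ 16

tosylate (OTs⁻) > CF₃COO⁻ > p-O₂N–C₆H₄–O⁻ > phenoxide > ethoxide (CH₃CH₂O⁻)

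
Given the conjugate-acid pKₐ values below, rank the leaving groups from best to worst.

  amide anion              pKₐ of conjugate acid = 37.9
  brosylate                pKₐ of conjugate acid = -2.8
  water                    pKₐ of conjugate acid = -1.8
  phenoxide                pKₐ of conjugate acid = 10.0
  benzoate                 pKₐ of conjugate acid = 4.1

Lower conjugate-acid pKₐ ⇒ weaker base ⇒ better leaving group.
Sorting by the given values: brosylate (-2.8), water (-1.8), benzoate (4.1), phenoxide (10.0), amide anion (37.9).

brosylate > water > benzoate > phenoxide > amide anion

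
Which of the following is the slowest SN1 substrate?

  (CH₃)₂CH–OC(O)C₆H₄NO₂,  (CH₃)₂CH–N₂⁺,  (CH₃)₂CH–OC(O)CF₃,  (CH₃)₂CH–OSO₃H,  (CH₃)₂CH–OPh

The skeletons are identical, so relative rate is governed entirely by leaving-group ability.
A good leaving group is a weak base: the lower the pKₐ of its conjugate acid, the more readily it departs.
(CH₃)₂CH–N₂⁺ loses N₂: no meaningful conjugate acid; N₂ departs as an exceptionally stable neutral molecule
(CH₃)₂CH–OSO₃H loses HSO₄⁻: pKₐ(H₂SO₄) ≈ -3
(CH₃)₂CH–OC(O)CF₃ loses CF₃COO⁻: pKₐ(CF₃COOH) ≈ 0.2
(CH₃)₂CH–OC(O)C₆H₄NO₂ loses p-O₂N–C₆H₄–COO⁻: pKₐ(p-nitrobenzoic acid) ≈ 3.4
(CH₃)₂CH–OPh loses PhO⁻: pKₐ(C₆H₅OH (phenol)) ≈ 10

(CH₃)₂CH–OPh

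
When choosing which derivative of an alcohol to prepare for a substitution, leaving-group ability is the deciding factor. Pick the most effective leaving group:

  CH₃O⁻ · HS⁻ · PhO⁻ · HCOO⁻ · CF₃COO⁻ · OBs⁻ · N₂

N₂: no meaningful conjugate acid; N₂ departs as an exceptionally stable neutral molecule
OBs⁻: pKₐ(p-BrC₆H₄SO₃H) ≈ -2.8
CF₃COO⁻: pKₐ(CF₃COOH) ≈ 0.2
HCOO⁻: pKₐ(HCOOH) ≈ 3.8
HS⁻: pKₐ(H₂S) ≈ 7
PhO⁻: pKₐ(C₆H₅OH (phenol)) ≈ 10
CH₃O⁻: pKₐ(CH₃OH) ≈ 15.5

N₂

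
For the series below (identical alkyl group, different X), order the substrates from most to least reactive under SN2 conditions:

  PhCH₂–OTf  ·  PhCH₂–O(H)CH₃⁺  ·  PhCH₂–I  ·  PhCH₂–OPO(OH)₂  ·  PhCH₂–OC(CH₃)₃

Same R in every case — rank the leaving groups.
Rank by basicity of the departing species: weakest base leaves most easily.
PhCH₂–OTf loses OTf⁻: pKₐ(CF₃SO₃H (triflic acid)) ≈ -14
PhCH₂–I loses I⁻: pKₐ(HI) ≈ -10
PhCH₂–O(H)CH₃⁺ loses R'OH: pKₐ(R'OH₂⁺) ≈ -2.4
PhCH₂–OPO(OH)₂ loses H₂PO₄⁻: pKₐ(H₃PO₄) ≈ 2.1
PhCH₂–OC(CH₃)₃ loses (CH₃)₃CO⁻: pKₐ(t-BuOH) ≈ 18

PhCH₂–OTf > PhCH₂–I > PhCH₂–O(H)CH₃⁺ > PhCH₂–OPO(OH)₂ > PhCH₂–OC(CH₃)₃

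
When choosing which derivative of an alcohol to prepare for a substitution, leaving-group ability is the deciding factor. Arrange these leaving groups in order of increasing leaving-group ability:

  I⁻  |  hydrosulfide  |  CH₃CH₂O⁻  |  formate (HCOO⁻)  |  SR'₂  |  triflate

Rank by basicity of the departing species: weakest base leaves most easily.
triflate: pKₐ(CF₃SO₃H (triflic acid)) ≈ -14
I⁻: pKₐ(HI) ≈ -10 — large, highly polarisable; very weak base
SR'₂: pKₐ(R'₂SH⁺) ≈ -7 — neutral; leaves from a sulfonium salt (R–SR'₂⁺)
formate (HCOO⁻): pKₐ(HCOOH) ≈ 3.8
hydrosulfide: pKₐ(H₂S) ≈ 7 — larger and more polarisable than the oxygen analogue
CH₃CH₂O⁻: pKₐ(CH₃CH₂OH) ≈ 16 — strong base; alkoxides do not leave unassisted
Reversing gives the worst-to-best order requested.

CH₃CH₂O⁻ < hydrosulfide < formate (HCOO⁻) < SR'₂ < I⁻ < triflate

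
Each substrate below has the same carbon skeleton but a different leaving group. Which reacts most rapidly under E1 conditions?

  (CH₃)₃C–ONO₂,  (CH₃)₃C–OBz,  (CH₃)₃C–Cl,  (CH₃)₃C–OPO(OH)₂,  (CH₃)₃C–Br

With the same alkyl group throughout, only the leaving group differentiates the rates.
Leaving-group ability tracks the stability of the departed species; conjugate-acid pKₐ is the usual yardstick (lower pKₐ → better LG).
(CH₃)₃C–Br loses Br⁻: pKₐ(HBr) ≈ -9
(CH₃)₃C–Cl loses Cl⁻: pKₐ(HCl) ≈ -7
(CH₃)₃C–ONO₂ loses NO₃⁻: pKₐ(HNO₃) ≈ -1.3
(CH₃)₃C–OPO(OH)₂ loses H₂PO₄⁻: pKₐ(H₃PO₄) ≈ 2.1
(CH₃)₃C–OBz loses PhCOO⁻: pKₐ(C₆H₅COOH) ≈ 4.2

(CH₃)₃C–Br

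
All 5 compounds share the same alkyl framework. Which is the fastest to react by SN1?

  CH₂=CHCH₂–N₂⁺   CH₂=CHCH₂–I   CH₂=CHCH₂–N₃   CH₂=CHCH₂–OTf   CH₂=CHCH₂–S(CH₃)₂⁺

CH₂=CHCH₂–N₂⁺

With the same alkyl group throughout, only the leaving group differentiates the rates.
Leaving-group ability tracks the stability of the departed species; conjugate-acid pKₐ is the usual yardstick (lower pKₐ → better LG).
CH₂=CHCH₂–N₂⁺ loses N₂: no meaningful conjugate acid; N₂ departs as an exceptionally stable neutral molecule
CH₂=CHCH₂–OTf loses OTf⁻: pKₐ(CF₃SO₃H (triflic acid)) ≈ -14
CH₂=CHCH₂–I loses I⁻: pKₐ(HI) ≈ -10
CH₂=CHCH₂–S(CH₃)₂⁺ loses SR'₂: pKₐ(R'₂SH⁺) ≈ -7
CH₂=CHCH₂–N₃ loses N₃⁻: pKₐ(HN₃) ≈ 4.7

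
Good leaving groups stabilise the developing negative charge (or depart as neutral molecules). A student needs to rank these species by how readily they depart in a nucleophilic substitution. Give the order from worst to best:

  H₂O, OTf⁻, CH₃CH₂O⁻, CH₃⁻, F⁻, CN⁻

CH₃⁻ < CH₃CH₂O⁻ < CN⁻ < F⁻ < H₂O < OTf⁻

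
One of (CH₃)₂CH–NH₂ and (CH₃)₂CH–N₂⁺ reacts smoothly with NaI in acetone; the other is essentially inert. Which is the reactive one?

From (CH₃)₂CH–NH₂ the departing group would be NH₂⁻ (pKₐ(NH₃) ≈ 38). Extremely strong base; never a leaving group.
From (CH₃)₂CH–N₂⁺ the leaving group is N₂ (no meaningful conjugate acid; N₂ departs as an exceptionally stable neutral molecule).
(In practice (CH₃)₂CH–N₂⁺ is made from (CH₃)₂CH–NH₂ by diazotisation (NaNO₂ / HCl, 0 °C), generating a diazonium salt that expels N₂.)

(CH₃)₂CH–N₂⁺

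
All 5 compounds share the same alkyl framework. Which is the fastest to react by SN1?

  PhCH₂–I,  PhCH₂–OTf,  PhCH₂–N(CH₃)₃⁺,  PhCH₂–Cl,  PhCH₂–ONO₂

PhCH₂–OTf

Same R in every case — rank the leaving groups.
Rank by basicity of the departing species: weakest base leaves most easily.
PhCH₂–OTf loses OTf⁻: pKₐ(CF₃SO₃H (triflic acid)) ≈ -14
PhCH₂–I loses I⁻: pKₐ(HI) ≈ -10
PhCH₂–Cl loses Cl⁻: pKₐ(HCl) ≈ -7
PhCH₂–ONO₂ loses NO₃⁻: pKₐ(HNO₃) ≈ -1.3
PhCH₂–N(CH₃)₃⁺ loses NR'₃: pKₐ(R'₃NH⁺) ≈ 10.7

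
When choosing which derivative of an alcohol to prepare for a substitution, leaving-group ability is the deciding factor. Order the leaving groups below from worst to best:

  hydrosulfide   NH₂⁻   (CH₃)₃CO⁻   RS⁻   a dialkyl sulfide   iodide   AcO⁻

NH₂⁻ < (CH₃)₃CO⁻ < RS⁻ < hydrosulfide < AcO⁻ < a dialkyl sulfide < iodide

Leaving-group ability tracks the stability of the departed species; conjugate-acid pKₐ is the usual yardstick (lower pKₐ → better LG).
iodide: pKₐ(HI) ≈ -10 — large, highly polarisable; very weak base
a dialkyl sulfide: pKₐ(R'₂SH⁺) ≈ -7
AcO⁻: pKₐ(CH₃COOH) ≈ 4.8 — resonance-stabilised but still a weak base
hydrosulfide: pKₐ(H₂S) ≈ 7 — larger and more polarisable than the oxygen analogue
RS⁻: pKₐ(RSH (a thiol)) ≈ 10.5
(CH₃)₃CO⁻: pKₐ(t-BuOH) ≈ 18 — bulky, strongly basic alkoxide
NH₂⁻: pKₐ(NH₃) ≈ 38
The question asks for worst first, so the sequence is read in increasing leaving-group ability.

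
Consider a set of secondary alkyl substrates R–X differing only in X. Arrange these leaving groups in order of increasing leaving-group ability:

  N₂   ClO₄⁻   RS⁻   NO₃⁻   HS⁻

RS⁻ < HS⁻ < NO₃⁻ < ClO₄⁻ < N₂

The more stable X⁻ (or X) is on its own — i.e. the weaker a base it is — the better a leaving group it makes.
N₂: no meaningful conjugate acid; N₂ departs as an exceptionally stable neutral molecule
ClO₄⁻: pKₐ(HClO₄) ≈ -10 — extremely weak base; rarely used for safety reasons
NO₃⁻: pKₐ(HNO₃) ≈ -1.3 — resonance-delocalised over three oxygens
HS⁻: pKₐ(H₂S) ≈ 7 — larger and more polarisable than the oxygen analogue
RS⁻: pKₐ(RSH (a thiol)) ≈ 10.5 — moderately basic; rarely leaves without activation
The question asks for worst first, so the sequence is read in increasing leaving-group ability.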